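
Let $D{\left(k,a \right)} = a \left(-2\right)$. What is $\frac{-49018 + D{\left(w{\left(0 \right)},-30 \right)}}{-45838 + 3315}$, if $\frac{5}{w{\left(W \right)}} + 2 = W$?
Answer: $\frac{3766}{3271} \approx 1.1513$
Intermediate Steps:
$w{\left(W \right)} = \frac{5}{-2 + W}$
$D{\left(k,a \right)} = - 2 a$
$\frac{-49018 + D{\left(w{\left(0 \right)},-30 \right)}}{-45838 + 3315} = \frac{-49018 - -60}{-45838 + 3315} = \frac{-49018 + 60}{-42523} = \left(-48958\right) \left(- \frac{1}{42523}\right) = \frac{3766}{3271}$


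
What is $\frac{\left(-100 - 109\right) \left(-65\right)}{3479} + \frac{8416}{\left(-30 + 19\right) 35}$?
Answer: $- \frac{3435577}{191345} \approx -17.955$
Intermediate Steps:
$\frac{\left(-100 - 109\right) \left(-65\right)}{3479} + \frac{8416}{\left(-30 + 19\right) 35} = \left(-209\right) \left(-65\right) \frac{1}{3479} + \frac{8416}{\left(-11\right) 35} = 13585 \cdot \frac{1}{3479} + \frac{8416}{-385} = \frac{13585}{3479} + 8416 \left(- \frac{1}{385}\right) = \frac{13585}{3479} - \frac{8416}{385} = - \frac{3435577}{191345}$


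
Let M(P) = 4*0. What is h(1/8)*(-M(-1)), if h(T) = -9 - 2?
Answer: 0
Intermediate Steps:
M(P) = 0
h(T) = -11
h(1/8)*(-M(-1)) = -(-11)*0 = -11*0 = 0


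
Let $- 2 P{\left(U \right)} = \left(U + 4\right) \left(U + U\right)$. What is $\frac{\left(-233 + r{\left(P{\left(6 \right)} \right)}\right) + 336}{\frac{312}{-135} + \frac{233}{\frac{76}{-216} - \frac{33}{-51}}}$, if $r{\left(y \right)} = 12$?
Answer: $\frac{1402425}{9597046} \approx 0.14613$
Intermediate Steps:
$P{\left(U \right)} = - U \left(4 + U\right)$ ($P{\left(U \right)} = - \frac{\left(U + 4\right) \left(U + U\right)}{2} = - \frac{\left(4 + U\right) 2 U}{2} = - \frac{2 U \left(4 + U\right)}{2} = - U \left(4 + U\right)$)
$\frac{\left(-233 + r{\left(P{\left(6 \right)} \right)}\right) + 336}{\frac{312}{-135} + \frac{233}{\frac{76}{-216} - \frac{33}{-51}}} = \frac{\left(-233 + 12\right) + 336}{\frac{312}{-135} + \frac{233}{\frac{76}{-216} - \frac{33}{-51}}} = \frac{-221 + 336}{312 \left(- \frac{1}{135}\right) + \frac{233}{76 \left(- \frac{1}{216}\right) - - \frac{11}{17}}} = \frac{115}{- \frac{104}{45} + \frac{233}{- \frac{19}{54} + \frac{11}{17}}} = \frac{115}{- \frac{104}{45} + \frac{233}{\frac{271}{918}}} = \frac{115}{- \frac{104}{45} + 233 \cdot \frac{918}{271}} = \frac{115}{- \frac{104}{45} + \frac{213894}{271}} = \frac{115}{\frac{9597046}{12195}} = 115 \cdot \frac{12195}{9597046} = \frac{1402425}{9597046}$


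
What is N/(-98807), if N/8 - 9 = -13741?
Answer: 109856/98807 ≈ 1.1118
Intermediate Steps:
N = -109856 (N = 72 + 8*(-13741) = 72 - 109928 = -109856)
N/(-98807) = -109856/(-98807) = -109856*(-1/98807) = 109856/98807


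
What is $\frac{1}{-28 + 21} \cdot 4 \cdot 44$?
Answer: $- \frac{176}{7} \approx -25.143$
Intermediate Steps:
$\frac{1}{-28 + 21} \cdot 4 \cdot 44 = \frac{1}{-7} \cdot 4 \cdot 44 = \left(- \frac{1}{7}\right) 4 \cdot 44 = \left(- \frac{4}{7}\right) 44 = - \frac{176}{7}$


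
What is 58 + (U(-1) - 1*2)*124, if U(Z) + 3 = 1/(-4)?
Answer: -593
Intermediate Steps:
U(Z) = -13/4 (U(Z) = -3 + 1/(-4) = -3 - 1/4 = -13/4)
58 + (U(-1) - 1*2)*124 = 58 + (-13/4 - 1*2)*124 = 58 + (-13/4 - 2)*124 = 58 - 21/4*124 = 58 - 651 = -593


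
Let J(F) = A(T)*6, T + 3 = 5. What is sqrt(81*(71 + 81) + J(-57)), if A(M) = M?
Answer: 2*sqrt(3081) ≈ 111.01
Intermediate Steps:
T = 2 (T = -3 + 5 = 2)
J(F) = 12 (J(F) = 2*6 = 12)
sqrt(81*(71 + 81) + J(-57)) = sqrt(81*(71 + 81) + 12) = sqrt(81*152 + 12) = sqrt(12312 + 12) = sqrt(12324) = 2*sqrt(3081)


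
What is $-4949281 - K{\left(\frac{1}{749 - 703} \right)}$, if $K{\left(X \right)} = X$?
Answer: $- \frac{227666927}{46} \approx -4.9493 \cdot 10^{6}$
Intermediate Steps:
$-4949281 - K{\left(\frac{1}{749 - 703} \right)} = -4949281 - \frac{1}{749 - 703} = -4949281 - \frac{1}{46} = - \frac{227666927}{46}$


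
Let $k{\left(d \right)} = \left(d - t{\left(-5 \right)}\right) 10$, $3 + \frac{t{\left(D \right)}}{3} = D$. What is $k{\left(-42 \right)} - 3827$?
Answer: $-4007$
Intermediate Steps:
$t{\left(D \right)} = -9 + 3 D$
$k{\left(d \right)} = 240 + 10 d$ ($k{\left(d \right)} = \left(d - \left(-9 + 3 \left(-5\right)\right)\right) 10 = \left(d - \left(-9 - 15\right)\right) 10 = \left(d - -24\right) 10 = \left(d + 24\right) 10 = \left(24 + d\right) 10 = 240 + 10 d$)
$k{\left(-42 \right)} - 3827 = \left(240 + 10 \left(-42\right)\right) - 3827 = \left(240 - 420\right) - 3827 = -180 - 3827 = -4007$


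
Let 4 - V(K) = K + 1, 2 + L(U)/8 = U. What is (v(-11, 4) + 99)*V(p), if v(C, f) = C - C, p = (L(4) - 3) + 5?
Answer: -1485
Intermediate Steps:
L(U) = -16 + 8*U
p = 18 (p = ((-16 + 8*4) - 3) + 5 = ((-16 + 32) - 3) + 5 = (16 - 3) + 5 = 13 + 5 = 18)
v(C, f) = 0
V(K) = 3 - K (V(K) = 4 - (K + 1) = 4 - (1 + K) = 4 + (-1 - K) = 3 - K)
(v(-11, 4) + 99)*V(p) = (0 + 99)*(3 - 1*18) = 99*(3 - 18) = 99*(-15) = -1485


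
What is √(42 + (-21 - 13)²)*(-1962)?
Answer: -1962*√1198 ≈ -67909.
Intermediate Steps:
√(42 + (-21 - 13)²)*(-1962) = √(42 + (-34)²)*(-1962) = √(42 + 1156)*(-1962) = √1198*(-1962) = -1962*√1198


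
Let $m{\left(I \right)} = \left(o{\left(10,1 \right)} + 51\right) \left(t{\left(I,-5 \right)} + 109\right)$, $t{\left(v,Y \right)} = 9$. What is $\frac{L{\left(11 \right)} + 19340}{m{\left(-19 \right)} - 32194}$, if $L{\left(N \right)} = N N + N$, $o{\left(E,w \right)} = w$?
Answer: $- \frac{9736}{13029} \approx -0.74726$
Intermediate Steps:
$L{\left(N \right)} = N + N^{2}$ ($L{\left(N \right)} = N^{2} + N = N + N^{2}$)
$m{\left(I \right)} = 6136$ ($m{\left(I \right)} = \left(1 + 51\right) \left(9 + 109\right) = 52 \cdot 118 = 6136$)
$\frac{L{\left(11 \right)} + 19340}{m{\left(-19 \right)} - 32194} = \frac{11 \left(1 + 11\right) + 19340}{6136 - 32194} = \frac{11 \cdot 12 + 19340}{-26058} = \left(132 + 19340\right) \left(- \frac{1}{26058}\right) = 19472 \left(- \frac{1}{26058}\right) = - \frac{9736}{13029}$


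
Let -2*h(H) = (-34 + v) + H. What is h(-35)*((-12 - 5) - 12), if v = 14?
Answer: -1595/2 ≈ -797.50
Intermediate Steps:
h(H) = 10 - H/2 (h(H) = -((-34 + 14) + H)/2 = -(-20 + H)/2 = 10 - H/2)
h(-35)*((-12 - 5) - 12) = (10 - ½*(-35))*((-12 - 5) - 12) = (10 + 35/2)*(-17 - 12) = (55/2)*(-29) = -1595/2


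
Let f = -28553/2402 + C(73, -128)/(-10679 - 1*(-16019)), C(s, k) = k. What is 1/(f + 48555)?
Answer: 3206670/155661666731 ≈ 2.0600e-5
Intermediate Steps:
f = -38195119/3206670 (f = -28553/2402 - 128/(-10679 - 1*(-16019)) = -28553*1/2402 - 128/(-10679 + 16019) = -28553/2402 - 128/5340 = -28553/2402 - 128*1/5340 = -28553/2402 - 32/1335 = -38195119/3206670 ≈ -11.911)
1/(f + 48555) = 1/(-38195119/3206670 + 48555) = 1/(155661666731/3206670) = 3206670/155661666731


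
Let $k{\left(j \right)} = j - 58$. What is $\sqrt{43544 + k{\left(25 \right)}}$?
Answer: $\sqrt{43511} \approx 208.59$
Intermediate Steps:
$k{\left(j \right)} = -58 + j$ ($k{\left(j \right)} = j - 58 = -58 + j$)
$\sqrt{43544 + k{\left(25 \right)}} = \sqrt{43544 + \left(-58 + 25\right)} = \sqrt{43544 - 33} = \sqrt{43511}$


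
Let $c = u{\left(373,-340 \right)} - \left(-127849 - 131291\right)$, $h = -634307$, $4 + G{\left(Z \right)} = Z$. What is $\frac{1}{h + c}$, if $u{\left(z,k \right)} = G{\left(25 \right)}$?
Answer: $- \frac{1}{375146} \approx -2.6656 \cdot 10^{-6}$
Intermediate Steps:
$G{\left(Z \right)} = -4 + Z$
$u{\left(z,k \right)} = 21$ ($u{\left(z,k \right)} = -4 + 25 = 21$)
$c = 259161$ ($c = 21 - \left(-127849 - 131291\right) = 21 - -259140 = 21 + 259140 = 259161$)
$\frac{1}{h + c} = \frac{1}{-634307 + 259161} = \frac{1}{-375146} = - \frac{1}{375146}$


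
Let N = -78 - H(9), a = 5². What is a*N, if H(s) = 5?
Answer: -2075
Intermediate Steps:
a = 25
N = -83 (N = -78 - 1*5 = -78 - 5 = -83)
a*N = 25*(-83) = -2075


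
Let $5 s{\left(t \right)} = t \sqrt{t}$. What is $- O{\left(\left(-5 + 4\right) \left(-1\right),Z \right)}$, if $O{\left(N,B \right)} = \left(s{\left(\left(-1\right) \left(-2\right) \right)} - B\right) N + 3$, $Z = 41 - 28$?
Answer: $10 - \frac{2 \sqrt{2}}{5} \approx 9.4343$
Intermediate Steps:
$s{\left(t \right)} = \frac{t^{\frac{3}{2}}}{5}$ ($s{\left(t \right)} = \frac{t \sqrt{t}}{5} = \frac{t^{\frac{3}{2}}}{5}$)
$Z = 13$ ($Z = 41 - 28 = 13$)
$O{\left(N,B \right)} = 3 + N \left(- B + \frac{2 \sqrt{2}}{5}\right)$ ($O{\left(N,B \right)} = \left(\frac{\left(\left(-1\right) \left(-2\right)\right)^{\frac{3}{2}}}{5} - B\right) N + 3 = \left(\frac{2^{\frac{3}{2}}}{5} - B\right) N + 3 = \left(\frac{2 \sqrt{2}}{5} - B\right) N + 3 = \left(- B + \frac{2 \sqrt{2}}{5}\right) N + 3 = N \left(- B + \frac{2 \sqrt{2}}{5}\right) + 3 = 3 + N \left(- B + \frac{2 \sqrt{2}}{5}\right)$)
$- O{\left(\left(-5 + 4\right) \left(-1\right),Z \right)} = - (3 - 13 \left(-5 + 4\right) \left(-1\right) + \frac{2 \left(-5 + 4\right) \left(-1\right) \sqrt{2}}{5}) = - (3 - 13 \left(\left(-1\right) \left(-1\right)\right) + \frac{2 \left(\left(-1\right) \left(-1\right)\right) \sqrt{2}}{5}) = - (3 - 13 \cdot 1 + \frac{2}{5} \cdot 1 \sqrt{2}) = - (3 - 13 + \frac{2 \sqrt{2}}{5}) = - (-10 + \frac{2 \sqrt{2}}{5}) = 10 - \frac{2 \sqrt{2}}{5}$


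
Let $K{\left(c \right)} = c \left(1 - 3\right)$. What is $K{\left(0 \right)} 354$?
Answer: $0$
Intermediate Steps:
$K{\left(c \right)} = - 2 c$ ($K{\left(c \right)} = c \left(-2\right) = - 2 c$)
$K{\left(0 \right)} 354 = \left(-2\right) 0 \cdot 354 = 0 \cdot 354 = 0$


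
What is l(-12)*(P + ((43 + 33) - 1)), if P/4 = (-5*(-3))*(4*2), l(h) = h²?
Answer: 79920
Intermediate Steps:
P = 480 (P = 4*((-5*(-3))*(4*2)) = 4*(15*8) = 4*120 = 480)
l(-12)*(P + ((43 + 33) - 1)) = (-12)²*(480 + ((43 + 33) - 1)) = 144*(480 + (76 - 1)) = 144*(480 + 75) = 144*555 = 79920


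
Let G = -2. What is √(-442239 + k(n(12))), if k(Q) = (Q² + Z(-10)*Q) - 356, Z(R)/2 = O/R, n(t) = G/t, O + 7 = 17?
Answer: I*√15933407/6 ≈ 665.28*I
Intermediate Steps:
O = 10 (O = -7 + 17 = 10)
n(t) = -2/t
Z(R) = 20/R (Z(R) = 2*(10/R) = 20/R)
k(Q) = -356 + Q² - 2*Q (k(Q) = (Q² + (20/(-10))*Q) - 356 = (Q² + (20*(-⅒))*Q) - 356 = (Q² - 2*Q) - 356 = -356 + Q² - 2*Q)
√(-442239 + k(n(12))) = √(-442239 + (-356 + (-2/12)² - (-4)/12)) = √(-442239 + (-356 + (-2*1/12)² - (-4)/12)) = √(-442239 + (-356 + (-⅙)² - 2*(-⅙))) = √(-442239 + (-356 + 1/36 + ⅓)) = √(-442239 - 12803/36) = √(-15933407/36) = I*√15933407/6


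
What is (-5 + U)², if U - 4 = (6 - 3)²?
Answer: 64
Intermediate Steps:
U = 13 (U = 4 + (6 - 3)² = 4 + 3² = 4 + 9 = 13)
(-5 + U)² = (-5 + 13)² = 8² = 64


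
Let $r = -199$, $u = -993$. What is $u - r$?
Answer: $-794$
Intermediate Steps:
$u - r = -993 - -199 = -993 + 199 = -794$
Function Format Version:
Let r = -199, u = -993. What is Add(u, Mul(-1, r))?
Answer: -794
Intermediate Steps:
Add(u, Mul(-1, r)) = Add(-993, Mul(-1, -199)) = Add(-993, 199) = -794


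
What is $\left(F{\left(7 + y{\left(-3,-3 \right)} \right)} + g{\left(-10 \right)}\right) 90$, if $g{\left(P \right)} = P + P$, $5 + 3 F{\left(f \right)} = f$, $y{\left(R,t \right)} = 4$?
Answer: $-1620$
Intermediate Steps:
$F{\left(f \right)} = - \frac{5}{3} + \frac{f}{3}$
$g{\left(P \right)} = 2 P$
$\left(F{\left(7 + y{\left(-3,-3 \right)} \right)} + g{\left(-10 \right)}\right) 90 = \left(\left(- \frac{5}{3} + \frac{7 + 4}{3}\right) + 2 \left(-10\right)\right) 90 = \left(\left(- \frac{5}{3} + \frac{1}{3} \cdot 11\right) - 20\right) 90 = \left(\left(- \frac{5}{3} + \frac{11}{3}\right) - 20\right) 90 = \left(2 - 20\right) 90 = \left(-18\right) 90 = -1620$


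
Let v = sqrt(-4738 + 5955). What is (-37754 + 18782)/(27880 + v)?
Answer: -528939360/777293183 + 18972*sqrt(1217)/777293183 ≈ -0.67964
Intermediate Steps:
v = sqrt(1217) ≈ 34.885
(-37754 + 18782)/(27880 + v) = (-37754 + 18782)/(27880 + sqrt(1217)) = -18972/(27880 + sqrt(1217))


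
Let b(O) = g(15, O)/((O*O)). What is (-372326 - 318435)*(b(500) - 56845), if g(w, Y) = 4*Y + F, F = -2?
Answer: 4908287940554761/125000 ≈ 3.9266e+10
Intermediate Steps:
g(w, Y) = -2 + 4*Y (g(w, Y) = 4*Y - 2 = -2 + 4*Y)
b(O) = (-2 + 4*O)/O**2 (b(O) = (-2 + 4*O)/((O*O)) = (-2 + 4*O)/(O**2) = (-2 + 4*O)/O**2)
(-372326 - 318435)*(b(500) - 56845) = (-372326 - 318435)*(2*(-1 + 2*500)/500**2 - 56845) = -690761*(2*(1/250000)*(-1 + 1000) - 56845) = -690761*(2*(1/250000)*999 - 56845) = -690761*(999/125000 - 56845) = -690761*(-7105624001/125000) = 4908287940554761/125000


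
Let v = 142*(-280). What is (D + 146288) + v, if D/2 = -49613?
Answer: 7302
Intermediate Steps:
D = -99226 (D = 2*(-49613) = -99226)
v = -39760
(D + 146288) + v = (-99226 + 146288) - 39760 = 47062 - 39760 = 7302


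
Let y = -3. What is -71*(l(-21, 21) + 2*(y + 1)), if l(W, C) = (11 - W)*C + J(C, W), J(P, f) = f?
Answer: -45937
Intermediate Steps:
l(W, C) = W + C*(11 - W) (l(W, C) = (11 - W)*C + W = C*(11 - W) + W = W + C*(11 - W))
-71*(l(-21, 21) + 2*(y + 1)) = -71*((-21 + 11*21 - 1*21*(-21)) + 2*(-3 + 1)) = -71*((-21 + 231 + 441) + 2*(-2)) = -71*(651 - 4) = -71*647 = -45937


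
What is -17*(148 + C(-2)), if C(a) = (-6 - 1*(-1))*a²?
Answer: -2176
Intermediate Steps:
C(a) = -5*a² (C(a) = (-6 + 1)*a² = -5*a²)
-17*(148 + C(-2)) = -17*(148 - 5*(-2)²) = -17*(148 - 5*4) = -17*(148 - 20) = -17*128 = -2176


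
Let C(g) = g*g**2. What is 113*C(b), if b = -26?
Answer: -1986088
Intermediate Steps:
C(g) = g**3
113*C(b) = 113*(-26)**3 = 113*(-17576) = -1986088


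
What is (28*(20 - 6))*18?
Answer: 7056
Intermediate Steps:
(28*(20 - 6))*18 = (28*14)*18 = 392*18 = 7056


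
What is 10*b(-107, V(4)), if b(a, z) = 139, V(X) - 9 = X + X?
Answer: 1390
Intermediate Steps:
V(X) = 9 + 2*X (V(X) = 9 + (X + X) = 9 + 2*X)
10*b(-107, V(4)) = 10*139 = 1390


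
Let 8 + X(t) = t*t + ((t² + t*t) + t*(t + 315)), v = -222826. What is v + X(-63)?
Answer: -226803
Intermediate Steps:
X(t) = -8 + 3*t² + t*(315 + t) (X(t) = -8 + (t*t + ((t² + t*t) + t*(t + 315))) = -8 + (t² + ((t² + t²) + t*(315 + t))) = -8 + (t² + (2*t² + t*(315 + t))) = -8 + (3*t² + t*(315 + t)) = -8 + 3*t² + t*(315 + t))
v + X(-63) = -222826 + (-8 + 4*(-63)² + 315*(-63)) = -222826 + (-8 + 4*3969 - 19845) = -222826 + (-8 + 15876 - 19845) = -222826 - 3977 = -226803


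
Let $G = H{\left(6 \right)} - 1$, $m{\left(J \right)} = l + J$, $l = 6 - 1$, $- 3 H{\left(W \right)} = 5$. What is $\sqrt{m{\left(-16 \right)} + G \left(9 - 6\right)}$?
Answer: $i \sqrt{19} \approx 4.3589 i$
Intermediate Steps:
$H{\left(W \right)} = - \frac{5}{3}$ ($H{\left(W \right)} = \left(- \frac{1}{3}\right) 5 = - \frac{5}{3}$)
$l = 5$ ($l = 6 - 1 = 5$)
$m{\left(J \right)} = 5 + J$
$G = - \frac{8}{3}$ ($G = - \frac{5}{3} - 1 = - \frac{8}{3} \approx -2.6667$)
$\sqrt{m{\left(-16 \right)} + G \left(9 - 6\right)} = \sqrt{\left(5 - 16\right) - \frac{8 \left(9 - 6\right)}{3}} = \sqrt{-11 - 8} = \sqrt{-19} = i \sqrt{19}$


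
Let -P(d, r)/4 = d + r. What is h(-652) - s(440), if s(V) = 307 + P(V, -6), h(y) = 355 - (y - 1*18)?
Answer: 2454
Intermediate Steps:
h(y) = 373 - y (h(y) = 355 - (y - 18) = 355 - (-18 + y) = 355 + (18 - y) = 373 - y)
P(d, r) = -4*d - 4*r (P(d, r) = -4*(d + r) = -4*d - 4*r)
s(V) = 331 - 4*V (s(V) = 307 + (-4*V - 4*(-6)) = 307 + (-4*V + 24) = 307 + (24 - 4*V) = 331 - 4*V)
h(-652) - s(440) = (373 - 1*(-652)) - (331 - 4*440) = (373 + 652) - (331 - 1760) = 1025 - 1*(-1429) = 1025 + 1429 = 2454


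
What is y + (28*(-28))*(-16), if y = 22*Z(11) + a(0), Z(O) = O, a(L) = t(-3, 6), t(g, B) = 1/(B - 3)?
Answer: 38359/3 ≈ 12786.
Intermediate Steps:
t(g, B) = 1/(-3 + B)
a(L) = 1/3 (a(L) = 1/(-3 + 6) = 1/3)
y = 727/3 (y = 22*11 + 1/3 = 242 + 1/3 = 727/3 ≈ 242.33)
y + (28*(-28))*(-16) = 727/3 + (28*(-28))*(-16) = 727/3 - 784*(-16) = 727/3 + 12544 = 38359/3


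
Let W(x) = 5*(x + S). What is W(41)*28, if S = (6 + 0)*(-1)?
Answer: 4900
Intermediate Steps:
S = -6 (S = 6*(-1) = -6)
W(x) = -30 + 5*x (W(x) = 5*(x - 6) = 5*(-6 + x) = -30 + 5*x)
W(41)*28 = (-30 + 5*41)*28 = (-30 + 205)*28 = 175*28 = 4900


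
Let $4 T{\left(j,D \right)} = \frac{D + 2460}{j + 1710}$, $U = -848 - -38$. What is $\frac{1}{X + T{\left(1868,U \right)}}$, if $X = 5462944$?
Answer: $\frac{7156}{39092828089} \approx 1.8305 \cdot 10^{-7}$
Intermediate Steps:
$U = -810$ ($U = -848 + 38 = -810$)
$T{\left(j,D \right)} = \frac{2460 + D}{4 \left(1710 + j\right)}$ ($T{\left(j,D \right)} = \frac{\left(D + 2460\right) \frac{1}{j + 1710}}{4} = \frac{\left(2460 + D\right) \frac{1}{1710 + j}}{4} = \frac{\frac{1}{1710 + j} \left(2460 + D\right)}{4} = \frac{2460 + D}{4 \left(1710 + j\right)}$)
$\frac{1}{X + T{\left(1868,U \right)}} = \frac{1}{5462944 + \frac{2460 - 810}{4 \left(1710 + 1868\right)}} = \frac{1}{5462944 + \frac{1}{4} \cdot \frac{1}{3578} \cdot 1650} = \frac{1}{5462944 + \frac{825}{7156}} = \frac{1}{\frac{39092828089}{7156}} = \frac{7156}{39092828089}$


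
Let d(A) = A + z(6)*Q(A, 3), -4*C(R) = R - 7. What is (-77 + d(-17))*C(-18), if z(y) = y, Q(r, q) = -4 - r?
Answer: -100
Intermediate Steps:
C(R) = 7/4 - R/4 (C(R) = -(R - 7)/4 = -(-7 + R)/4 = 7/4 - R/4)
d(A) = -24 - 5*A (d(A) = A + 6*(-4 - A) = A + (-24 - 6*A) = -24 - 5*A)
(-77 + d(-17))*C(-18) = (-77 + (-24 - 5*(-17)))*(7/4 - ¼*(-18)) = (-77 + (-24 + 85))*(7/4 + 9/2) = (-77 + 61)*(25/4) = -16*25/4 = -100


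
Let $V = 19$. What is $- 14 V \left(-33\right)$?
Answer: $8778$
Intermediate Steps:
$- 14 V \left(-33\right) = \left(-14\right) 19 \left(-33\right) = \left(-266\right) \left(-33\right) = 8778$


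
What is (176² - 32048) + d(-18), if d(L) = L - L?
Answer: -1072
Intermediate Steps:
d(L) = 0
(176² - 32048) + d(-18) = (176² - 32048) + 0 = (30976 - 32048) + 0 = -1072 + 0 = -1072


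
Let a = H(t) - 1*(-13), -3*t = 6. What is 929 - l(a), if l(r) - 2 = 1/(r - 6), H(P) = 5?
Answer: 11123/12 ≈ 926.92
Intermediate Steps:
t = -2 (t = -⅓*6 = -2)
a = 18 (a = 5 - 1*(-13) = 5 + 13 = 18)
l(r) = 2 + 1/(-6 + r) (l(r) = 2 + 1/(r - 6) = 2 + 1/(-6 + r))
929 - l(a) = 929 - (-11 + 2*18)/(-6 + 18) = 929 - (-11 + 36)/12 = 929 - 25/12 = 11123/12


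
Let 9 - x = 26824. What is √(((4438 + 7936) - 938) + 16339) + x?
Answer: -26815 + 5*√1111 ≈ -26648.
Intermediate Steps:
x = -26815 (x = 9 - 1*26824 = 9 - 26824 = -26815)
√(((4438 + 7936) - 938) + 16339) + x = √(((4438 + 7936) - 938) + 16339) - 26815 = √((12374 - 938) + 16339) - 26815 = √(11436 + 16339) - 26815 = √27775 - 26815 = 5*√1111 - 26815 = -26815 + 5*√1111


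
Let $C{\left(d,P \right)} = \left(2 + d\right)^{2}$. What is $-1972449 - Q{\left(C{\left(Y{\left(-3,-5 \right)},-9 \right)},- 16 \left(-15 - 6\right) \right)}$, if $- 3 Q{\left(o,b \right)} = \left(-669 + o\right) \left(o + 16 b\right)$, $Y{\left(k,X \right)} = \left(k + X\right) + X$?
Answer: $- \frac{8929703}{3} \approx -2.9766 \cdot 10^{6}$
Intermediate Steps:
$Y{\left(k,X \right)} = k + 2 X$ ($Y{\left(k,X \right)} = \left(X + k\right) + X = k + 2 X$)
$Q{\left(o,b \right)} = - \frac{\left(-669 + o\right) \left(o + 16 b\right)}{3}$
$-1972449 - Q{\left(C{\left(Y{\left(-3,-5 \right)},-9 \right)},- 16 \left(-15 - 6\right) \right)} = -1972449 - \left(223 \left(2 + \left(-3 + 2 \left(-5\right)\right)\right)^{2} + 3568 \left(- 16 \left(-15 - 6\right)\right) - \frac{\left(\left(2 + \left(-3 + 2 \left(-5\right)\right)\right)^{2}\right)^{2}}{3} - \frac{16 \left(- 16 \left(-15 - 6\right)\right) \left(2 + \left(-3 + 2 \left(-5\right)\right)\right)^{2}}{3}\right) = -1972449 - \left(223 \left(2 - 13\right)^{2} + 3568 \left(\left(-16\right) \left(-21\right)\right) - \frac{\left(\left(2 - 13\right)^{2}\right)^{2}}{3} - \frac{16 \left(\left(-16\right) \left(-21\right)\right) \left(2 - 13\right)^{2}}{3}\right) = -1972449 - \left(223 \left(2 - 13\right)^{2} + 3568 \cdot 336 - \frac{\left(\left(2 - 13\right)^{2}\right)^{2}}{3} - 1792 \left(2 - 13\right)^{2}\right) = -1972449 - \left(223 \left(-11\right)^{2} + 1198848 - \frac{\left(\left(-11\right)^{2}\right)^{2}}{3} - 1792 \left(-11\right)^{2}\right) = -1972449 - \left(223 \cdot 121 + 1198848 - \frac{121^{2}}{3} - 1792 \cdot 121\right) = -1972449 - \left(26983 + 1198848 - \frac{14641}{3} - 216832\right) = -1972449 - \frac{3012356}{3} = - \frac{8929703}{3}$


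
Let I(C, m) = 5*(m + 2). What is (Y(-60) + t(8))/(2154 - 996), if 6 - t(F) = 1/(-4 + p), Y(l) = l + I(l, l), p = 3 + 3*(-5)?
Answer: -5503/18528 ≈ -0.29701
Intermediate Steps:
I(C, m) = 10 + 5*m (I(C, m) = 5*(2 + m) = 10 + 5*m)
p = -12 (p = 3 - 15 = -12)
Y(l) = 10 + 6*l (Y(l) = l + (10 + 5*l) = 10 + 6*l)
t(F) = 97/16 (t(F) = 6 - 1/(-4 - 12) = 6 - 1/(-16) = 6 - 1*(-1/16) = 6 + 1/16 = 97/16)
(Y(-60) + t(8))/(2154 - 996) = ((10 + 6*(-60)) + 97/16)/(2154 - 996) = ((10 - 360) + 97/16)/1158 = (-350 + 97/16)*(1/1158) = -5503/16*1/1158 = -5503/18528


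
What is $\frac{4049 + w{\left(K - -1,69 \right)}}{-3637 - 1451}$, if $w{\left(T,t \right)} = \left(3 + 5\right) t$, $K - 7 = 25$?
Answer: $- \frac{4601}{5088} \approx -0.90428$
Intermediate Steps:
$K = 32$ ($K = 7 + 25 = 32$)
$w{\left(T,t \right)} = 8 t$
$\frac{4049 + w{\left(K - -1,69 \right)}}{-3637 - 1451} = \frac{4049 + 8 \cdot 69}{-3637 - 1451} = \frac{4049 + 552}{-5088} = 4601 \left(- \frac{1}{5088}\right) = - \frac{4601}{5088}$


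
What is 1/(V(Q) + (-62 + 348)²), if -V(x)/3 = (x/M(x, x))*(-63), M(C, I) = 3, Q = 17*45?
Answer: 1/129991 ≈ 7.6928e-6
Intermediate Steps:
Q = 765
V(x) = 63*x (V(x) = -3*x/3*(-63) = -(-63)*x = 63*x)
1/(V(Q) + (-62 + 348)²) = 1/(63*765 + (-62 + 348)²) = 1/(48195 + 286²) = 1/(48195 + 81796) = 1/129991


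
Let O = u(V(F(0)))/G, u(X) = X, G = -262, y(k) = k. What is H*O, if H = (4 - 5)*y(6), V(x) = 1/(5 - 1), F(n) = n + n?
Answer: 3/524 ≈ 0.0057252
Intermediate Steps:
F(n) = 2*n
V(x) = ¼ (V(x) = 1/4 = ¼)
O = -1/1048 (O = (¼)/(-262) = (¼)*(-1/262) = -1/1048 ≈ -0.00095420)
H = -6 (H = (4 - 5)*6 = -1*6 = -6)
H*O = -6*(-1/1048) = 3/524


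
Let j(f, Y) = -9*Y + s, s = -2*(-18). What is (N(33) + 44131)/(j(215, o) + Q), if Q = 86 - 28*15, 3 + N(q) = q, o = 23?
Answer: -44161/505 ≈ -87.448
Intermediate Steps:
s = 36
N(q) = -3 + q
Q = -334 (Q = 86 - 420 = -334)
j(f, Y) = 36 - 9*Y (j(f, Y) = -9*Y + 36 = 36 - 9*Y)
(N(33) + 44131)/(j(215, o) + Q) = ((-3 + 33) + 44131)/((36 - 9*23) - 334) = (30 + 44131)/((36 - 207) - 334) = 44161/(-171 - 334) = 44161/(-505) = 44161*(-1/505) = -44161/505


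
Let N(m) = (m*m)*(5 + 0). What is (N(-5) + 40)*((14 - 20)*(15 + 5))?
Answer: -19800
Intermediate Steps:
N(m) = 5*m² (N(m) = m²*5 = 5*m²)
(N(-5) + 40)*((14 - 20)*(15 + 5)) = (5*(-5)² + 40)*((14 - 20)*(15 + 5)) = (5*25 + 40)*(-6*20) = (125 + 40)*(-120) = 165*(-120) = -19800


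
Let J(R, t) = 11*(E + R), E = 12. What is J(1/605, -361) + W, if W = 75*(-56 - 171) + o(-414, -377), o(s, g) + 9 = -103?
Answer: -935274/55 ≈ -17005.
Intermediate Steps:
o(s, g) = -112 (o(s, g) = -9 - 103 = -112)
J(R, t) = 132 + 11*R (J(R, t) = 11*(12 + R) = 132 + 11*R)
W = -17137 (W = 75*(-56 - 171) - 112 = 75*(-227) - 112 = -17025 - 112 = -17137)
J(1/605, -361) + W = (132 + 11/605) - 17137 = (132 + 11*(1/605)) - 17137 = (132 + 1/55) - 17137 = 7261/55 - 17137 = -935274/55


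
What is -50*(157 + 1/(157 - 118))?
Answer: -306200/39 ≈ -7851.3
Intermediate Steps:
-50*(157 + 1/(157 - 118)) = -50*(157 + 1/39) = -50*6124/39 = -306200/39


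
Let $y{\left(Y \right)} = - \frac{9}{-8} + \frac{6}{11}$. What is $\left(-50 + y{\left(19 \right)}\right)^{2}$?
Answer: $\frac{18088009}{7744} \approx 2335.7$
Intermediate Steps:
$y{\left(Y \right)} = \frac{147}{88}$ ($y{\left(Y \right)} = \left(-9\right) \left(- \frac{1}{8}\right) + 6 \cdot \frac{1}{11} = \frac{9}{8} + \frac{6}{11} = \frac{147}{88}$)
$\left(-50 + y{\left(19 \right)}\right)^{2} = \left(-50 + \frac{147}{88}\right)^{2} = \left(- \frac{4253}{88}\right)^{2} = \frac{18088009}{7744}$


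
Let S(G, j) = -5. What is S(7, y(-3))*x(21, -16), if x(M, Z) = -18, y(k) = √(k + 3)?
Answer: 90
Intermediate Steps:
y(k) = √(3 + k)
S(7, y(-3))*x(21, -16) = -5*(-18) = 90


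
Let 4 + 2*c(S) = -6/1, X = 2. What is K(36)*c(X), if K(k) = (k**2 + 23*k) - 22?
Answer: -10510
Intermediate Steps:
K(k) = -22 + k**2 + 23*k
c(S) = -5 (c(S) = -2 + (-6/1)/2 = -2 + (-6*1)/2 = -2 + (1/2)*(-6) = -2 - 3 = -5)
K(36)*c(X) = (-22 + 36**2 + 23*36)*(-5) = (-22 + 1296 + 828)*(-5) = 2102*(-5) = -10510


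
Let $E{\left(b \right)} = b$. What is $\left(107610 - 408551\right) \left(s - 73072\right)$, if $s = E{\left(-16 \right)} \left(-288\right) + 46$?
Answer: $20589781338$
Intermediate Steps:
$s = 4654$ ($s = \left(-16\right) \left(-288\right) + 46 = 4608 + 46 = 4654$)
$\left(107610 - 408551\right) \left(s - 73072\right) = \left(107610 - 408551\right) \left(4654 - 73072\right) = \left(-300941\right) \left(-68418\right) = 20589781338$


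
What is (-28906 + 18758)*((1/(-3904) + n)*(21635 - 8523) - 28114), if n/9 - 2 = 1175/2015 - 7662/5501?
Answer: -308351147722222359/270462166 ≈ -1.1401e+9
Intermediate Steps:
n = 23748795/2216903 (n = 18 + 9*(1175/2015 - 7662/5501) = 18 + 9*(1175*(1/2015) - 7662*1/5501) = 18 + 9*(235/403 - 7662/5501) = 18 + 9*(-1795051/2216903) = 18 - 16155459/2216903 = 23748795/2216903 ≈ 10.713)
(-28906 + 18758)*((1/(-3904) + n)*(21635 - 8523) - 28114) = (-28906 + 18758)*((1/(-3904) + 23748795/2216903)*(21635 - 8523) - 28114) = -10148*((-1/3904 + 23748795/2216903)*13112 - 28114) = -10148*((92713078777/8654789312)*13112 - 28114) = -10148*(151956736115503/1081848664 - 28114) = -10148*121541642775807/1081848664 = -308351147722222359/270462166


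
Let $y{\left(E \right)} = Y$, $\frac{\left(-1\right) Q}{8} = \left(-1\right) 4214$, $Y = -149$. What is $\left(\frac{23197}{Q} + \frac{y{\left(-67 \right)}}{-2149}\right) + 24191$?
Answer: $\frac{250374625607}{10349584} \approx 24192.0$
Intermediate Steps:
$Q = 33712$ ($Q = - 8 \left(\left(-1\right) 4214\right) = \left(-8\right) \left(-4214\right) = 33712$)
$y{\left(E \right)} = -149$
$\left(\frac{23197}{Q} + \frac{y{\left(-67 \right)}}{-2149}\right) + 24191 = \left(\frac{23197}{33712} - \frac{149}{-2149}\right) + 24191 = \left(23197 \cdot \frac{1}{33712} - - \frac{149}{2149}\right) + 24191 = \left(\frac{23197}{33712} + \frac{149}{2149}\right) + 24191 = \frac{7839063}{10349584} + 24191 = \frac{250374625607}{10349584}$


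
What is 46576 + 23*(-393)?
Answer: 37537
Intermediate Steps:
46576 + 23*(-393) = 46576 - 9039 = 37537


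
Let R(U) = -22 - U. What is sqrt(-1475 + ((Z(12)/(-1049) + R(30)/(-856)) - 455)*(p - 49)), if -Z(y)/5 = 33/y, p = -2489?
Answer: sqrt(58110668721723034)/224486 ≈ 1073.8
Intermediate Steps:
Z(y) = -165/y
sqrt(-1475 + ((Z(12)/(-1049) + R(30)/(-856)) - 455)*(p - 49)) = sqrt(-1475 + ((-165/12/(-1049) + (-22 - 1*30)/(-856)) - 455)*(-2489 - 49)) = sqrt(-1475 + ((-165*1/12*(-1/1049) + (-22 - 30)*(-1/856)) - 455)*(-2538)) = sqrt(-1475 + ((-55/4*(-1/1049) - 52*(-1/856)) - 455)*(-2538)) = sqrt(-1475 + ((55/4196 + 13/214) - 455)*(-2538)) = sqrt(-1475 + (33159/448972 - 455)*(-2538)) = sqrt(-1475 - 204249101/448972*(-2538)) = sqrt(-1475 + 259192109169/224486) = sqrt(258860992319/224486) = sqrt(58110668721723034)/224486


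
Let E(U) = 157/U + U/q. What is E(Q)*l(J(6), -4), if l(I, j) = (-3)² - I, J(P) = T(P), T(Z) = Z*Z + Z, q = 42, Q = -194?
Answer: 243265/1358 ≈ 179.13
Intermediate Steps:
T(Z) = Z + Z² (T(Z) = Z² + Z = Z + Z²)
E(U) = 157/U + U/42
J(P) = P*(1 + P)
l(I, j) = 9 - I
E(Q)*l(J(6), -4) = (157/(-194) + (1/42)*(-194))*(9 - 6*(1 + 6)) = (157*(-1/194) - 97/21)*(9 - 6*7) = (-157/194 - 97/21)*(9 - 1*42) = -22115*(9 - 42)/4074 = -22115/4074*(-33) = 243265/1358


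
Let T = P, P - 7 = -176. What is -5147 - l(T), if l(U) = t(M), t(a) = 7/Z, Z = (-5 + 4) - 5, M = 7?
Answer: -30875/6 ≈ -5145.8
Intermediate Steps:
Z = -6 (Z = -1 - 5 = -6)
P = -169 (P = 7 - 176 = -169)
T = -169
t(a) = -7/6 (t(a) = 7/(-6) = 7*(-1/6) = -7/6)
l(U) = -7/6
-5147 - l(T) = -5147 - 1*(-7/6) = -5147 + 7/6 = -30875/6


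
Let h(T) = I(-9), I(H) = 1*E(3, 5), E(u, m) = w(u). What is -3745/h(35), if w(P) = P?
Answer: -3745/3 ≈ -1248.3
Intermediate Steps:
E(u, m) = u
I(H) = 3 (I(H) = 1*3 = 3)
h(T) = 3
-3745/h(35) = -3745/3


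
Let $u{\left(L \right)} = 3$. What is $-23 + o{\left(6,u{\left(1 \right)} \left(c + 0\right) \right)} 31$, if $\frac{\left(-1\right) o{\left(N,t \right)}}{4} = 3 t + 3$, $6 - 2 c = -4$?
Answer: $-5975$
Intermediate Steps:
$c = 5$ ($c = 3 - -2 = 3 + 2 = 5$)
$o{\left(N,t \right)} = -12 - 12 t$ ($o{\left(N,t \right)} = - 4 \left(3 t + 3\right) = - 4 \left(3 + 3 t\right) = -12 - 12 t$)
$-23 + o{\left(6,u{\left(1 \right)} \left(c + 0\right) \right)} 31 = -23 + \left(-12 - 12 \cdot 3 \left(5 + 0\right)\right) 31 = -23 + \left(-12 - 12 \cdot 3 \cdot 5\right) 31 = -23 + \left(-12 - 180\right) 31 = -23 - 5952 = -5975$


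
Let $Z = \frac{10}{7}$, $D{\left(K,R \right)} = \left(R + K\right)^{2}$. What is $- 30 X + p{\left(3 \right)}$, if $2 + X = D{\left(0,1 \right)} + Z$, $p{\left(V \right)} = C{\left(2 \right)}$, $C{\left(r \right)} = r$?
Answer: $- \frac{76}{7} \approx -10.857$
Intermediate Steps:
$D{\left(K,R \right)} = \left(K + R\right)^{2}$
$p{\left(V \right)} = 2$
$Z = \frac{10}{7}$ ($Z = 10 \cdot \frac{1}{7} = \frac{10}{7} \approx 1.4286$)
$X = \frac{3}{7}$ ($X = -2 + \left(\left(0 + 1\right)^{2} + \frac{10}{7}\right) = -2 + \left(1^{2} + \frac{10}{7}\right) = -2 + \left(1 + \frac{10}{7}\right) = -2 + \frac{17}{7} = \frac{3}{7} \approx 0.42857$)
$- 30 X + p{\left(3 \right)} = \left(-30\right) \frac{3}{7} + 2 = - \frac{90}{7} + 2 = - \frac{76}{7}$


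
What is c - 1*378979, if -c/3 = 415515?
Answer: -1625524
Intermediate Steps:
c = -1246545 (c = -3*415515 = -1246545)
c - 1*378979 = -1246545 - 1*378979 = -1246545 - 378979 = -1625524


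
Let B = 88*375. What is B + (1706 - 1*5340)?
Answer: 29366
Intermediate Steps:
B = 33000
B + (1706 - 1*5340) = 33000 + (1706 - 1*5340) = 33000 + (1706 - 5340) = 33000 - 3634 = 29366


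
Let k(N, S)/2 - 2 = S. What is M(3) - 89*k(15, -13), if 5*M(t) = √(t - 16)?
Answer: 1958 + I*√13/5 ≈ 1958.0 + 0.72111*I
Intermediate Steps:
M(t) = √(-16 + t)/5 (M(t) = √(t - 16)/5 = √(-16 + t)/5)
k(N, S) = 4 + 2*S
M(3) - 89*k(15, -13) = √(-16 + 3)/5 - 89*(4 + 2*(-13)) = √(-13)/5 - 89*(4 - 26) = (I*√13)/5 - 89*(-22) = I*√13/5 + 1958 = 1958 + I*√13/5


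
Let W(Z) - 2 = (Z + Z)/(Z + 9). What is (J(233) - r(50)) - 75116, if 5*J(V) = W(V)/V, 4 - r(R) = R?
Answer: -2116448415/28193 ≈ -75070.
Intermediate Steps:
W(Z) = 2 + 2*Z/(9 + Z) (W(Z) = 2 + (Z + Z)/(Z + 9) = 2 + (2*Z)/(9 + Z) = 2 + 2*Z/(9 + Z))
r(R) = 4 - R
J(V) = 2*(9 + 2*V)/(5*V*(9 + V)) (J(V) = ((2*(9 + 2*V)/(9 + V))/V)/5 = (2*(9 + 2*V)/(V*(9 + V)))/5 = 2*(9 + 2*V)/(5*V*(9 + V)))
(J(233) - r(50)) - 75116 = ((2/5)*(9 + 2*233)/(233*(9 + 233)) - (4 - 1*50)) - 75116 = ((2/5)*(1/233)*(9 + 466)/242 - (4 - 50)) - 75116 = ((2/5)*(1/233)*(1/242)*475 - 1*(-46)) - 75116 = (95/28193 + 46) - 75116 = 1296973/28193 - 75116 = -2116448415/28193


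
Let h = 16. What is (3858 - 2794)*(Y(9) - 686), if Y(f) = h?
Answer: -712880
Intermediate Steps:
Y(f) = 16
(3858 - 2794)*(Y(9) - 686) = (3858 - 2794)*(16 - 686) = 1064*(-670) = -712880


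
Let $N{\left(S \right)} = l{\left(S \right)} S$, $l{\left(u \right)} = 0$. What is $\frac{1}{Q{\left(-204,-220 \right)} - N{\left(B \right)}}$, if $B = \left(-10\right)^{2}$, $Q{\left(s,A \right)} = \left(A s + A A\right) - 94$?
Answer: $\frac{1}{93186} \approx 1.0731 \cdot 10^{-5}$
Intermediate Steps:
$Q{\left(s,A \right)} = -94 + A^{2} + A s$ ($Q{\left(s,A \right)} = \left(A s + A^{2}\right) - 94 = \left(A^{2} + A s\right) - 94 = -94 + A^{2} + A s$)
$B = 100$
$N{\left(S \right)} = 0$ ($N{\left(S \right)} = 0 S = 0$)
$\frac{1}{Q{\left(-204,-220 \right)} - N{\left(B \right)}} = \frac{1}{\left(-94 + \left(-220\right)^{2} - -44880\right) - 0} = \frac{1}{\left(-94 + 48400 + 44880\right) + 0} = \frac{1}{93186 + 0} = \frac{1}{93186}$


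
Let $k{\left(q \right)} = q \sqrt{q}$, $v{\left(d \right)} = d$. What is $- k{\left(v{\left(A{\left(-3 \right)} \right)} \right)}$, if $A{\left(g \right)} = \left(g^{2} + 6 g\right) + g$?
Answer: $24 i \sqrt{3} \approx 41.569 i$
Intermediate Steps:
$A{\left(g \right)} = g^{2} + 7 g$
$k{\left(q \right)} = q^{\frac{3}{2}}$
$- k{\left(v{\left(A{\left(-3 \right)} \right)} \right)} = - \left(- 3 \left(7 - 3\right)\right)^{\frac{3}{2}} = - \left(\left(-3\right) 4\right)^{\frac{3}{2}} = - \left(-12\right)^{\frac{3}{2}} = - \left(-24\right) i \sqrt{3} = 24 i \sqrt{3}$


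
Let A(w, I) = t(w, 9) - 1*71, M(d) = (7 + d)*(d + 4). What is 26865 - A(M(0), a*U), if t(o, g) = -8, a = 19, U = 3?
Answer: 26944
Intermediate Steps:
M(d) = (4 + d)*(7 + d) (M(d) = (7 + d)*(4 + d) = (4 + d)*(7 + d))
A(w, I) = -79 (A(w, I) = -8 - 1*71 = -8 - 71 = -79)
26865 - A(M(0), a*U) = 26865 - 1*(-79) = 26865 + 79 = 26944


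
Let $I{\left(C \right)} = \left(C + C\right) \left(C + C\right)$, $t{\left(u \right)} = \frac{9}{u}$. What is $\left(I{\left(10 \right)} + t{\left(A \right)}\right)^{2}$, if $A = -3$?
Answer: $157609$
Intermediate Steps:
$I{\left(C \right)} = 4 C^{2}$ ($I{\left(C \right)} = 2 C 2 C = 4 C^{2}$)
$\left(I{\left(10 \right)} + t{\left(A \right)}\right)^{2} = \left(4 \cdot 10^{2} + \frac{9}{-3}\right)^{2} = \left(4 \cdot 100 + 9 \left(- \frac{1}{3}\right)\right)^{2} = \left(400 - 3\right)^{2} = 397^{2} = 157609$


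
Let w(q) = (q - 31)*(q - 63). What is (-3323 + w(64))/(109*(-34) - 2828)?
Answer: 1645/3267 ≈ 0.50352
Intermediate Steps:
w(q) = (-63 + q)*(-31 + q) (w(q) = (-31 + q)*(-63 + q) = (-63 + q)*(-31 + q))
(-3323 + w(64))/(109*(-34) - 2828) = (-3323 + (1953 + 64**2 - 94*64))/(109*(-34) - 2828) = (-3323 + (1953 + 4096 - 6016))/(-3706 - 2828) = (-3323 + 33)/(-6534) = -3290*(-1/6534) = 1645/3267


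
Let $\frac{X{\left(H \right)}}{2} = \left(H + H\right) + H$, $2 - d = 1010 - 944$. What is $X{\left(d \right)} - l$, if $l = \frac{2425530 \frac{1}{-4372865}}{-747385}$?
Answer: $- \frac{250998813261426}{653642741605} \approx -384.0$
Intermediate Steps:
$d = -64$ ($d = 2 - \left(1010 - 944\right) = 2 - 66 = -64$)
$l = \frac{485106}{653642741605}$ ($l = 2425530 \left(- \frac{1}{4372865}\right) \left(- \frac{1}{747385}\right) = \left(- \frac{485106}{874573}\right) \left(- \frac{1}{747385}\right) = \frac{485106}{653642741605} \approx 7.4216 \cdot 10^{-7}$)
$X{\left(H \right)} = 6 H$ ($X{\left(H \right)} = 2 \left(\left(H + H\right) + H\right) = 2 \left(2 H + H\right) = 2 \cdot 3 H = 6 H$)
$X{\left(d \right)} - l = 6 \left(-64\right) - \frac{485106}{653642741605} = -384 - \frac{485106}{653642741605} = - \frac{250998813261426}{653642741605}$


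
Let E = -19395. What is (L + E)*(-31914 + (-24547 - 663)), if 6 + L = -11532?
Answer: 1767016692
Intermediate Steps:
L = -11538 (L = -6 - 11532 = -11538)
(L + E)*(-31914 + (-24547 - 663)) = (-11538 - 19395)*(-31914 + (-24547 - 663)) = -30933*(-31914 - 25210) = -30933*(-57124) = 1767016692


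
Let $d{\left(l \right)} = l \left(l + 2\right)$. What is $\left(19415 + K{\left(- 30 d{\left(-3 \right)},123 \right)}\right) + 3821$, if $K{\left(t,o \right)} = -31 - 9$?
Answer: $23196$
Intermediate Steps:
$d{\left(l \right)} = l \left(2 + l\right)$
$K{\left(t,o \right)} = -40$
$\left(19415 + K{\left(- 30 d{\left(-3 \right)},123 \right)}\right) + 3821 = \left(19415 - 40\right) + 3821 = 19375 + 3821 = 23196$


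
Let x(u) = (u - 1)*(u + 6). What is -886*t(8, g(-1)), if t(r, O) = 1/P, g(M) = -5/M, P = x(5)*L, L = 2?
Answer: -443/44 ≈ -10.068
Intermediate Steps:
x(u) = (-1 + u)*(6 + u)
P = 88 (P = (-6 + 5**2 + 5*5)*2 = (-6 + 25 + 25)*2 = 44*2 = 88)
t(r, O) = 1/88
-886*t(8, g(-1)) = -886*1/88 = -443/44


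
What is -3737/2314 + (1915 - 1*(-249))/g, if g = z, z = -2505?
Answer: -14368681/5796570 ≈ -2.4788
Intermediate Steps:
g = -2505
-3737/2314 + (1915 - 1*(-249))/g = -3737/2314 + (1915 - 1*(-249))/(-2505) = -3737*1/2314 + (1915 + 249)*(-1/2505) = -3737/2314 + 2164*(-1/2505) = -3737/2314 - 2164/2505 = -14368681/5796570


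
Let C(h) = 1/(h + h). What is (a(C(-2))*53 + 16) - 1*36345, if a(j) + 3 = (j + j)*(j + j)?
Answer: -145899/4 ≈ -36475.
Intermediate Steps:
C(h) = 1/(2*h)
a(j) = -3 + 4*j² (a(j) = -3 + (j + j)*(j + j) = -3 + (2*j)*(2*j) = -3 + 4*j²)
(a(C(-2))*53 + 16) - 1*36345 = ((-3 + 4*((½)/(-2))²)*53 + 16) - 1*36345 = ((-3 + 4*((½)*(-½))²)*53 + 16) - 36345 = ((-3 + 4*(-¼)²)*53 + 16) - 36345 = ((-3 + 4*(1/16))*53 + 16) - 36345 = ((-3 + ¼)*53 + 16) - 36345 = (-11/4*53 + 16) - 36345 = (-583/4 + 16) - 36345 = -519/4 - 36345 = -145899/4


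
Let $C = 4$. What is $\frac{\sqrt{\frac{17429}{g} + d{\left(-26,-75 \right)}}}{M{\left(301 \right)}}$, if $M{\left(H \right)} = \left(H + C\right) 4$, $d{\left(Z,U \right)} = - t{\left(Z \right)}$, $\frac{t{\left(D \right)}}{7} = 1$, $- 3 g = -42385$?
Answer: $\frac{i \sqrt{52853230}}{3693550} \approx 0.0019683 i$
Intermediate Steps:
$g = \frac{42385}{3}$ ($g = \left(- \frac{1}{3}\right) \left(-42385\right) = \frac{42385}{3} \approx 14128.0$)
$t{\left(D \right)} = 7$ ($t{\left(D \right)} = 7 \cdot 1 = 7$)
$d{\left(Z,U \right)} = -7$ ($d{\left(Z,U \right)} = \left(-1\right) 7 = -7$)
$M{\left(H \right)} = 16 + 4 H$ ($M{\left(H \right)} = \left(H + 4\right) 4 = \left(4 + H\right) 4 = 16 + 4 H$)
$\frac{\sqrt{\frac{17429}{g} + d{\left(-26,-75 \right)}}}{M{\left(301 \right)}} = \frac{\sqrt{\frac{17429}{\frac{42385}{3}} - 7}}{16 + 4 \cdot 301} = \frac{\sqrt{17429 \cdot \frac{3}{42385} - 7}}{16 + 1204} = \frac{\sqrt{\frac{52287}{42385} - 7}}{1220} = \sqrt{- \frac{244408}{42385}} \cdot \frac{1}{1220} = \frac{2 i \sqrt{52853230}}{6055} \cdot \frac{1}{1220} = \frac{i \sqrt{52853230}}{3693550}$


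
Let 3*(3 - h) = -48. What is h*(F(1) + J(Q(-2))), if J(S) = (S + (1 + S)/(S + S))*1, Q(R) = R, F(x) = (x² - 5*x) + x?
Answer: -361/4 ≈ -90.250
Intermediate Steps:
F(x) = x² - 4*x
h = 19 (h = 3 - ⅓*(-48) = 3 + 16 = 19)
J(S) = S + (1 + S)/(2*S) (J(S) = (S + (1 + S)/((2*S)))*1 = (S + (1 + S)*(1/(2*S)))*1 = (S + (1 + S)/(2*S))*1 = S + (1 + S)/(2*S))
h*(F(1) + J(Q(-2))) = 19*(1*(-4 + 1) + (½ - 2 + (½)/(-2))) = 19*(1*(-3) + (½ - 2 + (½)*(-½))) = 19*(-3 + (½ - 2 - ¼)) = 19*(-3 - 7/4) = 19*(-19/4) = -361/4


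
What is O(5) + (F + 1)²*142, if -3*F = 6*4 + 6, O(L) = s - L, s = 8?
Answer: 11505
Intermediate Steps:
O(L) = 8 - L
F = -10 (F = -(6*4 + 6)/3 = -(24 + 6)/3 = -⅓*30 = -10)
O(5) + (F + 1)²*142 = (8 - 1*5) + (-10 + 1)²*142 = (8 - 5) + (-9)²*142 = 3 + 81*142 = 3 + 11502 = 11505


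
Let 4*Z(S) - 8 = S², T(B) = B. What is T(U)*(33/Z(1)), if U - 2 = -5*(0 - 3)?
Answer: 748/3 ≈ 249.33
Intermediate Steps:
U = 17 (U = 2 - 5*(0 - 3) = 2 - 5*(-3) = 2 + 15 = 17)
Z(S) = 2 + S²/4
T(U)*(33/Z(1)) = 17*(33/(2 + (¼)*1²)) = 17*(33/(2 + (¼)*1)) = 17*(33/(2 + ¼)) = 17*(33/(9/4)) = 17*(33*(4/9)) = 17*(44/3) = 748/3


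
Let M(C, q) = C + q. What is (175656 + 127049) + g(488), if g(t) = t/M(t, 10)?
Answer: 75373789/249 ≈ 3.0271e+5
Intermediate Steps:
g(t) = t/(10 + t) (g(t) = t/(t + 10) = t/(10 + t))
(175656 + 127049) + g(488) = (175656 + 127049) + 488/(10 + 488) = 302705 + 488/498 = 302705 + 488*(1/498) = 302705 + 244/249 = 75373789/249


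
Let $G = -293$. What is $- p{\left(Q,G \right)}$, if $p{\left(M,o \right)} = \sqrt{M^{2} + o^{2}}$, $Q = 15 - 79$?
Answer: $- \sqrt{89945} \approx -299.91$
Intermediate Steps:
$Q = -64$
$- p{\left(Q,G \right)} = - \sqrt{\left(-64\right)^{2} + \left(-293\right)^{2}} = - \sqrt{4096 + 85849} = - \sqrt{89945}$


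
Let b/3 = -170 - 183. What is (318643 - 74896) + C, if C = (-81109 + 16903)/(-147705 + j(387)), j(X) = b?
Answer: 6043473819/24794 ≈ 2.4375e+5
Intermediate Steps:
b = -1059 (b = 3*(-170 - 183) = 3*(-353) = -1059)
j(X) = -1059
C = 10701/24794 (C = (-81109 + 16903)/(-147705 - 1059) = -64206/(-148764) = -64206*(-1/148764) = 10701/24794 ≈ 0.43160)
(318643 - 74896) + C = (318643 - 74896) + 10701/24794 = 243747 + 10701/24794 = 6043473819/24794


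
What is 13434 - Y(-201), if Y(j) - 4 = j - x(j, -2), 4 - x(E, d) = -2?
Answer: 13637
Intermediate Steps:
x(E, d) = 6 (x(E, d) = 4 - 1*(-2) = 4 + 2 = 6)
Y(j) = -2 + j (Y(j) = 4 + (j - 1*6) = 4 + (j - 6) = 4 + (-6 + j) = -2 + j)
13434 - Y(-201) = 13434 - (-2 - 201) = 13434 - 1*(-203) = 13434 + 203 = 13637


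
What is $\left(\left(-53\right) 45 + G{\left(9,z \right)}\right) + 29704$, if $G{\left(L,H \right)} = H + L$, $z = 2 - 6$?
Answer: $27324$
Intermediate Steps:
$z = -4$ ($z = 2 - 6 = -4$)
$\left(\left(-53\right) 45 + G{\left(9,z \right)}\right) + 29704 = \left(\left(-53\right) 45 + \left(-4 + 9\right)\right) + 29704 = \left(-2385 + 5\right) + 29704 = -2380 + 29704 = 27324$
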